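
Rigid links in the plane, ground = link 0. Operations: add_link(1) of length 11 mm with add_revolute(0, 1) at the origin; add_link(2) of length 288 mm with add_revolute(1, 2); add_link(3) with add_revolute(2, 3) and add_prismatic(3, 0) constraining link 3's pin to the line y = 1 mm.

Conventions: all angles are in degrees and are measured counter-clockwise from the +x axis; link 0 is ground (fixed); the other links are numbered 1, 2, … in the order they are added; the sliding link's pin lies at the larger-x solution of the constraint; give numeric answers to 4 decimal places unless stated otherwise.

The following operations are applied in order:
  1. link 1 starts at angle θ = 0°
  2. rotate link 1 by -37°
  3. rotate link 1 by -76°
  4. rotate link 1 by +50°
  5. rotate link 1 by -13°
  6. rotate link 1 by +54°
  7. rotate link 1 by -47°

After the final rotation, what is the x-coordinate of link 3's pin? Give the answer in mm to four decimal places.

geometry: r = 11 mm, L = 288 mm, e = 1 mm; θ starts at 0°
rotate link 1 by -37°: θ ← 0° -37° = -37°
rotate link 1 by -76°: θ ← -37° -76° = -113°
rotate link 1 by +50°: θ ← -113° +50° = -63°
rotate link 1 by -13°: θ ← -63° -13° = -76°
rotate link 1 by +54°: θ ← -76° +54° = -22°
rotate link 1 by -47°: θ ← -22° -47° = -69°
crank pin P = (r cos θ, r sin θ) = (3.942047, -10.269385)
h = r sin θ − e = -10.269385 − 1 = -11.269385
x = r cos θ + √(L² − h²) = 3.942047 + 287.779431 = 291.721479

291.7215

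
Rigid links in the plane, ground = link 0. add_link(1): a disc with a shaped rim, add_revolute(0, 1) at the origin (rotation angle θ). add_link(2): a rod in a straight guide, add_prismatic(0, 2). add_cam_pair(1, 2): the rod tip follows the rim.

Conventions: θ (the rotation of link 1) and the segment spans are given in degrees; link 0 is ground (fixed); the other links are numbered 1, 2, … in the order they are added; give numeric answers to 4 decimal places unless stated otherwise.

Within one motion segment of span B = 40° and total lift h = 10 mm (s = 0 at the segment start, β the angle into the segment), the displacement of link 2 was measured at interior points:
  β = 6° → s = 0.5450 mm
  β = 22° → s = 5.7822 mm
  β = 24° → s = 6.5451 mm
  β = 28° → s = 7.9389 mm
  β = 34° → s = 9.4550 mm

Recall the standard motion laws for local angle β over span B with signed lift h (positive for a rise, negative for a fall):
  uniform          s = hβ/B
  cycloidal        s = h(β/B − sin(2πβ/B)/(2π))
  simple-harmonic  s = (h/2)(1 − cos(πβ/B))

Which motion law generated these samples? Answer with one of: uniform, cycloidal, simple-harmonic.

candidates at β/B = r: uniform s = h·r (linear in β); cycloidal s = h·(r − sin(2πr)/(2π)); simple-harmonic s = (h/2)(1 − cos(πr))
β=6°: printed 0.5450 | uniform 1.5000, cycloidal 0.2124, simple-harmonic 0.5450
β=22°: printed 5.7822 | uniform 5.5000, cycloidal 5.9918, simple-harmonic 5.7822
β=24°: printed 6.5451 | uniform 6.0000, cycloidal 6.9355, simple-harmonic 6.5451
β=28°: printed 7.9389 | uniform 7.0000, cycloidal 8.5137, simple-harmonic 7.9389
β=34°: printed 9.4550 | uniform 8.5000, cycloidal 9.7876, simple-harmonic 9.4550
only one law matches every sample → simple-harmonic

simple-harmonic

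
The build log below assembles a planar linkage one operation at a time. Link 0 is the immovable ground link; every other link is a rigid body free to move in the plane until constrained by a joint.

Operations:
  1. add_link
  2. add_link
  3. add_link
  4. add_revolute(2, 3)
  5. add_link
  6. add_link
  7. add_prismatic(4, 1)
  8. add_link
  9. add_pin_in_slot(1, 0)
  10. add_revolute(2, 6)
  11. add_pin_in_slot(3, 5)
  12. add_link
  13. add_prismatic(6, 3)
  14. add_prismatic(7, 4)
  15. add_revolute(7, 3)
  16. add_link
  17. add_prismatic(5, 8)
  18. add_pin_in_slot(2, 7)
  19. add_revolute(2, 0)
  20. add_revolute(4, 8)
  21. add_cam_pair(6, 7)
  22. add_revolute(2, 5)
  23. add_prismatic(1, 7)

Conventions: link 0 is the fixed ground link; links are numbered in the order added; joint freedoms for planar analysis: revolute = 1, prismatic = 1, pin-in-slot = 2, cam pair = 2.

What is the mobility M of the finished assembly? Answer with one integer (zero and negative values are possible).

L=1 J1=0 J2=0
add link → L=2 J1=0 J2=0
add link → L=3 J1=0 J2=0
add link → L=4 J1=0 J2=0
R@2,3 dof=1 J1 → L=4 J1=1 J2=0
add link → L=5 J1=1 J2=0
add link → L=6 J1=1 J2=0
P@4,1 dof=1 J1 → L=6 J1=2 J2=0
add link → L=7 J1=2 J2=0
PS@1,0 dof=2 J2 → L=7 J1=2 J2=1
R@2,6 dof=1 J1 → L=7 J1=3 J2=1
PS@3,5 dof=2 J2 → L=7 J1=3 J2=2
add link → L=8 J1=3 J2=2
P@6,3 dof=1 J1 → L=8 J1=4 J2=2
P@7,4 dof=1 J1 → L=8 J1=5 J2=2
R@7,3 dof=1 J1 → L=8 J1=6 J2=2
add link → L=9 J1=6 J2=2
P@5,8 dof=1 J1 → L=9 J1=7 J2=2
PS@2,7 dof=2 J2 → L=9 J1=7 J2=3
R@2,0 dof=1 J1 → L=9 J1=8 J2=3
R@4,8 dof=1 J1 → L=9 J1=9 J2=3
C@6,7 dof=2 J2 → L=9 J1=9 J2=4
R@2,5 dof=1 J1 → L=9 J1=10 J2=4
P@1,7 dof=1 J1 → L=9 J1=11 J2=4
M=3(L−1)−2J1−J2=3·8−2·11−4=-2

M = -2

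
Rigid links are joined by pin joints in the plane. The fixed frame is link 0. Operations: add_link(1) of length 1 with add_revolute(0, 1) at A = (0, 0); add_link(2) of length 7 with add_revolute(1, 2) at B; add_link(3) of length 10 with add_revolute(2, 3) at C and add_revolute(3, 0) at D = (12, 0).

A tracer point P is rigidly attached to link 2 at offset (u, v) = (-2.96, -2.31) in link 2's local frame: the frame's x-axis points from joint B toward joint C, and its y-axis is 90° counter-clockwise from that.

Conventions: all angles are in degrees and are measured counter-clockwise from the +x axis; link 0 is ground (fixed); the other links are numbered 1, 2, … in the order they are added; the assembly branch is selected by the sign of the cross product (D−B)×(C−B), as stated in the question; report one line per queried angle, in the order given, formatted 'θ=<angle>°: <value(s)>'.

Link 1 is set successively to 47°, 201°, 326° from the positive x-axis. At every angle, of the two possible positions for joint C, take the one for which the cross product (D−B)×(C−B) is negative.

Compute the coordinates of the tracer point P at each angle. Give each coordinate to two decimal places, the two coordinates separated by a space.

A=(0,0), D=(12.00,0)
θ=47°: B = A + 1.00·(cos47°, sin47°) = (0.6820, 0.7314)
θ=47°: |BD| = 11.3416
θ=47°: circle(B,7.00) ∩ circle(D,10.00): a=3.4224, h=6.1063
θ=47°:   candidates: C₊=(4.4911,6.6042) cross=69.255; C₋=(3.7036,-5.5829) cross=-69.255
θ=47°:   branch - wants cross < 0 → take C=(3.7036,-5.5829) (cross=-69.255)
θ=47°: ex = (C−B)/|BC| = (0.4317,-0.9020); ey = (0.9020,0.4317)
θ=47°: P = B + -2.96·ex + -2.31·ey = (-2.6794,2.4043)
θ=201°: B = A + 1.00·(cos201°, sin201°) = (-0.9336, -0.3584)
θ=201°: |BD| = 12.9385
θ=201°: circle(B,7.00) ∩ circle(D,10.00): a=4.4984, h=5.3632
θ=201°:   candidates: C₊=(3.4146,5.1274) cross=69.392; C₋=(3.7117,-5.5949) cross=-69.392
θ=201°:   branch - wants cross < 0 → take C=(3.7117,-5.5949) (cross=-69.392)
θ=201°: ex = (C−B)/|BC| = (0.6636,-0.7481); ey = (0.7481,0.6636)
θ=201°: P = B + -2.96·ex + -2.31·ey = (-4.6259,0.3230)
θ=326°: B = A + 1.00·(cos326°, sin326°) = (0.8290, -0.5592)
θ=326°: |BD| = 11.1849
θ=326°: circle(B,7.00) ∩ circle(D,10.00): a=3.3126, h=6.1666
θ=326°:   candidates: C₊=(3.8292,5.7653) cross=68.973; C₋=(4.4458,-6.5524) cross=-68.973
θ=326°:   branch - wants cross < 0 → take C=(4.4458,-6.5524) (cross=-68.973)
θ=326°: ex = (C−B)/|BC| = (0.5167,-0.8562); ey = (0.8562,0.5167)
θ=326°: P = B + -2.96·ex + -2.31·ey = (-2.6781,0.7816)

θ=47°: -2.68 2.40
θ=201°: -4.63 0.32
θ=326°: -2.68 0.78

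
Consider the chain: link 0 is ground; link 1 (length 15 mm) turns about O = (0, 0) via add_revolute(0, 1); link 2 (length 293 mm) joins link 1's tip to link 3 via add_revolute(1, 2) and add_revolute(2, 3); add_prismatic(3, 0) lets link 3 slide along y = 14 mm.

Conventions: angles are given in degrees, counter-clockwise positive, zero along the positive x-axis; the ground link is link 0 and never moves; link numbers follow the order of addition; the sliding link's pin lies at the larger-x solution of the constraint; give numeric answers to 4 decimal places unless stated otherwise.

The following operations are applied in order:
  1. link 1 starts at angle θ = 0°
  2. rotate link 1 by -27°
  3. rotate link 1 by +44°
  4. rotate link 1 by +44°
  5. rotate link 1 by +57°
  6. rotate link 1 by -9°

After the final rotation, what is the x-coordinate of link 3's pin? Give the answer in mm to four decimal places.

geometry: r = 15 mm, L = 293 mm, e = 14 mm; θ starts at 0°
rotate link 1 by -27°: θ ← 0° -27° = -27°
rotate link 1 by +44°: θ ← -27° +44° = 17°
rotate link 1 by +44°: θ ← 17° +44° = 61°
rotate link 1 by +57°: θ ← 61° +57° = 118°
rotate link 1 by -9°: θ ← 118° -9° = 109°
crank pin P = (r cos θ, r sin θ) = (-4.883522, 14.182779)
h = r sin θ − e = 14.182779 − 14 = 0.182779
x = r cos θ + √(L² − h²) = -4.883522 + 292.999943 = 288.116421

288.1164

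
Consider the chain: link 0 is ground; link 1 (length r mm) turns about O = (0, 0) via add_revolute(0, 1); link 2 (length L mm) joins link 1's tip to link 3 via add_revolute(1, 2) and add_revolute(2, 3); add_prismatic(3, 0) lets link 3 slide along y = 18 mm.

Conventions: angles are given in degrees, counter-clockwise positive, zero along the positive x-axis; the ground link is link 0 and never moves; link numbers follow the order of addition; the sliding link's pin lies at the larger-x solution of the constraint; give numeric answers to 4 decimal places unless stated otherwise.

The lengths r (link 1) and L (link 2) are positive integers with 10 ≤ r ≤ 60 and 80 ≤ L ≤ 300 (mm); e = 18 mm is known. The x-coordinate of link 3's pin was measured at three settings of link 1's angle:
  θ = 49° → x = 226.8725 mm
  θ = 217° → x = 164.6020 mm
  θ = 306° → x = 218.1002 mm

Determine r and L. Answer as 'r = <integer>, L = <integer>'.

constraint per measurement: (x − r cos θ)² + (r sin θ − e)² = L²
subtracting the θ₁ and θ₂ equations cancels the r² and L² terms:
r = (x₁² − x₂²) / (2[(x₁cos θ₁ + e sin θ₁) − (x₂cos θ₂ + e sin θ₂)]) = 40.0000 → r = 40
L² = (x₁ − r cos θ₁)² + (r sin θ₁ − e)² = 40401.0093 → L = 201.0000 → L = 201
check at θ₃=306°: x = 218.1002 (printed 218.1002) ✓

r = 40, L = 201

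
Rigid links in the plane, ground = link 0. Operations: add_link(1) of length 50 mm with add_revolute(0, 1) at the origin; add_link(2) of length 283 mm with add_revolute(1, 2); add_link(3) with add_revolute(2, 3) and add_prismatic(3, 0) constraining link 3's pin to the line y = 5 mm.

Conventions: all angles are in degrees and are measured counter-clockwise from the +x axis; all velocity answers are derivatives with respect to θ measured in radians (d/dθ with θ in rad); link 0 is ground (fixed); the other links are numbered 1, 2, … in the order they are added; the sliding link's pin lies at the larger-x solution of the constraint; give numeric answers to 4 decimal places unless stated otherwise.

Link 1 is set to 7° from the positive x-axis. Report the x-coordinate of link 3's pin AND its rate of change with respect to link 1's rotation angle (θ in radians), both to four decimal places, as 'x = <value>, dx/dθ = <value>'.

geometry: r = 50 mm, L = 283 mm, e = 5 mm
crank pin P = (r cos θ, r sin θ) = (49.627308, 6.093467)
h = r sin θ − e = 6.093467 − 5 = 1.093467
x = r cos θ + √(L² − h²) = 49.627308 + 282.997888 = 332.625195
dx/dθ = −r sin θ − h·r cos θ/√(L² − h²) (θ in radians; h = 1.093467) = -6.285221

x = 332.6252, dx/dθ = -6.2852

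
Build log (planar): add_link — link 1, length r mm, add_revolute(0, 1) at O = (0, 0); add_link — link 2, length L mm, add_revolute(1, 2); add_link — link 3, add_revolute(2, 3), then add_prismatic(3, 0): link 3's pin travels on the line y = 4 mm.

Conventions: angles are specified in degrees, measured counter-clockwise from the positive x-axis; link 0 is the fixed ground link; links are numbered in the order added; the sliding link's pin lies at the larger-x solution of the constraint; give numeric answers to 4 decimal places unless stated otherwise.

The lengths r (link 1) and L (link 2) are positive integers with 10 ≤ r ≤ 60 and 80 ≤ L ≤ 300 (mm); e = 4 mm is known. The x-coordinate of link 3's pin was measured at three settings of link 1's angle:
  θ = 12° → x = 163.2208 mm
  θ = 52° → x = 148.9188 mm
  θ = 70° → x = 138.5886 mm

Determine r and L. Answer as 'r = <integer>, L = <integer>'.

constraint per measurement: (x − r cos θ)² + (r sin θ − e)² = L²
subtracting the θ₁ and θ₂ equations cancels the r² and L² terms:
r = (x₁² − x₂²) / (2[(x₁cos θ₁ + e sin θ₁) − (x₂cos θ₂ + e sin θ₂)]) = 34.0001 → r = 34
L² = (x₁ − r cos θ₁)² + (r sin θ₁ − e)² = 16900.0033 → L = 130.0000 → L = 130
check at θ₃=70°: x = 138.5886 (printed 138.5886) ✓

r = 34, L = 130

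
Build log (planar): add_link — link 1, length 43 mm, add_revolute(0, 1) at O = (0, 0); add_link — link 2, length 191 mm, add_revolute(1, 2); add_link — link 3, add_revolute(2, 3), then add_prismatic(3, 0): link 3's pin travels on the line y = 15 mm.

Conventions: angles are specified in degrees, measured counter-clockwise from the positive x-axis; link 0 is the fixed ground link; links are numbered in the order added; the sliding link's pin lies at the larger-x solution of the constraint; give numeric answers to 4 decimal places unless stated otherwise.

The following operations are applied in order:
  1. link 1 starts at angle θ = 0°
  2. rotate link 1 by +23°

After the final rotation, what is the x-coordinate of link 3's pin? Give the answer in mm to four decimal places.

geometry: r = 43 mm, L = 191 mm, e = 15 mm; θ starts at 0°
rotate link 1 by +23°: θ ← 0° +23° = 23°
crank pin P = (r cos θ, r sin θ) = (39.581709, 16.801439)
h = r sin θ − e = 16.801439 − 15 = 1.801439
x = r cos θ + √(L² − h²) = 39.581709 + 190.991505 = 230.573213

230.5732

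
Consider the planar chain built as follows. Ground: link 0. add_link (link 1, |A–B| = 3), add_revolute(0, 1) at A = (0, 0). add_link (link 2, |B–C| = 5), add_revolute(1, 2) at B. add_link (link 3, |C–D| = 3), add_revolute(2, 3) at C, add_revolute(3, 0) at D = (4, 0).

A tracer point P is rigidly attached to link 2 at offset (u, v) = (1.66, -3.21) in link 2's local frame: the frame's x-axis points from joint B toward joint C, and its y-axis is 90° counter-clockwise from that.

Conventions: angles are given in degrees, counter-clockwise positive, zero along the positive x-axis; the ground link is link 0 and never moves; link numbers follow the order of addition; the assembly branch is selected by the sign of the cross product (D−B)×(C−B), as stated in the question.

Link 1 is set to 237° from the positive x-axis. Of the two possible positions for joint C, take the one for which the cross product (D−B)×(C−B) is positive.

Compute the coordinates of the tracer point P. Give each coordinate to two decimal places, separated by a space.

A=(0,0), D=(4.00,0)
B = A + 3.00·(cos237°, sin237°) = (-1.6339, -2.5160)
|BD| = 6.1702
circle(B,5.00) ∩ circle(D,3.00): a=4.3817, h=2.4085
  candidates: C₊=(1.3848,1.4699) cross=14.861; C₋=(3.3490,-2.9285) cross=-14.861
  branch + wants cross > 0 → take C=(1.3848,1.4699) (cross=14.861)
ex = (C−B)/|BC| = (0.6037,0.7972); ey = (-0.7972,0.6037)
P = B + 1.66·ex + -3.21·ey = (1.9272,-3.1307)

1.93 -3.13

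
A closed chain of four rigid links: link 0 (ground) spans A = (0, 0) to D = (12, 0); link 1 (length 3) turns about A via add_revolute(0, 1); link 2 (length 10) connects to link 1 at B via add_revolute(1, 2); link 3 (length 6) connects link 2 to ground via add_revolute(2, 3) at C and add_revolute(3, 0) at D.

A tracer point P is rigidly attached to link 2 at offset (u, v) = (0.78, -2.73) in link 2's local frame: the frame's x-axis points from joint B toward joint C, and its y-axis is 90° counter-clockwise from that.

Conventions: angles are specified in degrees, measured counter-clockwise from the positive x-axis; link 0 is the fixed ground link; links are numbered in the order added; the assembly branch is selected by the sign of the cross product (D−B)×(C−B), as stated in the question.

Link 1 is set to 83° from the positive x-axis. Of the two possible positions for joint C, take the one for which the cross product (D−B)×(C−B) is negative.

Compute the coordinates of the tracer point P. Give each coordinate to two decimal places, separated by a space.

A=(0,0), D=(12.00,0)
B = A + 3.00·(cos83°, sin83°) = (0.3656, 2.9776)
|BD| = 12.0094
circle(B,10.00) ∩ circle(D,6.00): a=8.6693, h=4.9843
  candidates: C₊=(10.0000,5.6569) cross=59.859; C₋=(7.5284,-4.0005) cross=-59.859
  branch - wants cross < 0 → take C=(7.5284,-4.0005) (cross=-59.859)
ex = (C−B)/|BC| = (0.7163,-0.6978); ey = (0.6978,0.7163)
P = B + 0.78·ex + -2.73·ey = (-0.9807,0.4779)

-0.98 0.48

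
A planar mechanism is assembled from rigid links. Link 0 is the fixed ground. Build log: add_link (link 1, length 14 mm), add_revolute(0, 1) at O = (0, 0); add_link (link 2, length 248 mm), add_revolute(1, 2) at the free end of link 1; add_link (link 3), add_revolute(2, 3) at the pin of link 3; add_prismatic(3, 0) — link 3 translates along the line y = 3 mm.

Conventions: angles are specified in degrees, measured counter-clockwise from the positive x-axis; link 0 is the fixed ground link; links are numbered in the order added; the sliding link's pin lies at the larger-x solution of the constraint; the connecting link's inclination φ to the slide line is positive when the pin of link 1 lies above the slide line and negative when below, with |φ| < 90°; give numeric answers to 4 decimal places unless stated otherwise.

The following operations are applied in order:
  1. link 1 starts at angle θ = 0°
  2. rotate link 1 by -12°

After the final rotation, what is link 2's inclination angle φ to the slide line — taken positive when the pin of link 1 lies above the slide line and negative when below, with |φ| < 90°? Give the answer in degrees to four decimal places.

geometry: r = 14 mm, L = 248 mm, e = 3 mm; θ starts at 0°
rotate link 1 by -12°: θ ← 0° -12° = -12°
h = r sin θ − e = -2.910764 − 3 = -5.910764
sin φ = h / L = -5.910764 / 248 = -0.02383372
φ = arcsin(-0.02383372) = -1.365701°

-1.3657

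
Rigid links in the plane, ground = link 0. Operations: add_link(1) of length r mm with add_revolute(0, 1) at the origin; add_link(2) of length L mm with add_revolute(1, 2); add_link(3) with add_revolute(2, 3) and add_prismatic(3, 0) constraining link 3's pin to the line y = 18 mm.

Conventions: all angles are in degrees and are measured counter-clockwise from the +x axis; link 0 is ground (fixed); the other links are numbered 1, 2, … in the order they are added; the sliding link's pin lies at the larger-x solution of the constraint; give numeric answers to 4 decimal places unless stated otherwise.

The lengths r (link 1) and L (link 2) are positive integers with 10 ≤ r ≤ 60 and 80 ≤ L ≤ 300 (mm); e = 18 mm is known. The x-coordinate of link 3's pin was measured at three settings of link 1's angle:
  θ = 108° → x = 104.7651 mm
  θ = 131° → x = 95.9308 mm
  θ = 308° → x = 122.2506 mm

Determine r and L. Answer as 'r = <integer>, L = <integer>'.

constraint per measurement: (x − r cos θ)² + (r sin θ − e)² = L²
subtracting the θ₁ and θ₂ equations cancels the r² and L² terms:
r = (x₁² − x₂²) / (2[(x₁cos θ₁ + e sin θ₁) − (x₂cos θ₂ + e sin θ₂)]) = 26.0000 → r = 26
L² = (x₁ − r cos θ₁)² + (r sin θ₁ − e)² = 12768.9955 → L = 113.0000 → L = 113
check at θ₃=308°: x = 122.2506 (printed 122.2506) ✓

r = 26, L = 113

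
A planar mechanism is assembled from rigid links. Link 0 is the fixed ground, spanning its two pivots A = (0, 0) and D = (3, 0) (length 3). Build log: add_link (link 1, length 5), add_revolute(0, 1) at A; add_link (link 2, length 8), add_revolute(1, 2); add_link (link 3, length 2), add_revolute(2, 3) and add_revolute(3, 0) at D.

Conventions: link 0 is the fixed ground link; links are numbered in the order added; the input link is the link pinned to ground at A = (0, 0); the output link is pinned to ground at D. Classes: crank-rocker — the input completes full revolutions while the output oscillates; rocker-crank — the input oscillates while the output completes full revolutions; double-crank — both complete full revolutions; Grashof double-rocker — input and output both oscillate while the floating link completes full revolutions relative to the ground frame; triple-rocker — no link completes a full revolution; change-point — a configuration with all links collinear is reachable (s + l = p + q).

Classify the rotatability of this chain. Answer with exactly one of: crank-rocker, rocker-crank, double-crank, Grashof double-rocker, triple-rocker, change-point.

lengths: ground=3, input=5, coupler=8, output=2
sorted: s=2 (shortest), l=8 (longest), p+q=8
s + l = 10 vs p + q = 8
s + l > p + q → non-Grashof → no link fully rotates → triple-rocker

triple-rocker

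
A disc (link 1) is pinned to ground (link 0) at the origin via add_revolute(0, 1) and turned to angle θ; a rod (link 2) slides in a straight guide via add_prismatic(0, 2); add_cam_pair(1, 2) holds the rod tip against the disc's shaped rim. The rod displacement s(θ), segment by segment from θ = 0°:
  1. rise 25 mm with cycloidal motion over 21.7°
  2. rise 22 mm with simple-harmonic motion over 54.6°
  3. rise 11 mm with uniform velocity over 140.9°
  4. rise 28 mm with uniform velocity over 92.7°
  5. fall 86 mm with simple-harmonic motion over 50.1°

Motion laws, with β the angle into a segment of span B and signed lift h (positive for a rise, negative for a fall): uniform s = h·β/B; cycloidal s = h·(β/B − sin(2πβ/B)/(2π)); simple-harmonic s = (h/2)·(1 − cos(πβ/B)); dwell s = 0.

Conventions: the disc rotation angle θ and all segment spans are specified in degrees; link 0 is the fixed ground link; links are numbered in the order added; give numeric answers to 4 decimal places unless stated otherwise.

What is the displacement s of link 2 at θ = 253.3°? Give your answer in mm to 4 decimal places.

segment 1 (0° to 21.7°, cycloidal, h = 25) is passed completely: s = 0.0000 + (25) = 25.0000
segment 2 (21.7° to 76.3°, simple-harmonic, h = 22) is passed completely: s = 25.0000 + (22) = 47.0000
segment 3 (76.3° to 217.2°, uniform, h = 11) is passed completely: s = 47.0000 + (11) = 58.0000
θ = 253.3° falls in segment 4 (217.2° to 309.9°, uniform, h = 28): β = 253.3 − 217.2 = 36.1°, B = 92.7°; Δs = 28·36.1/92.7 = 10.9040; s = 58.0000 + 10.9040 = 68.9040

68.9040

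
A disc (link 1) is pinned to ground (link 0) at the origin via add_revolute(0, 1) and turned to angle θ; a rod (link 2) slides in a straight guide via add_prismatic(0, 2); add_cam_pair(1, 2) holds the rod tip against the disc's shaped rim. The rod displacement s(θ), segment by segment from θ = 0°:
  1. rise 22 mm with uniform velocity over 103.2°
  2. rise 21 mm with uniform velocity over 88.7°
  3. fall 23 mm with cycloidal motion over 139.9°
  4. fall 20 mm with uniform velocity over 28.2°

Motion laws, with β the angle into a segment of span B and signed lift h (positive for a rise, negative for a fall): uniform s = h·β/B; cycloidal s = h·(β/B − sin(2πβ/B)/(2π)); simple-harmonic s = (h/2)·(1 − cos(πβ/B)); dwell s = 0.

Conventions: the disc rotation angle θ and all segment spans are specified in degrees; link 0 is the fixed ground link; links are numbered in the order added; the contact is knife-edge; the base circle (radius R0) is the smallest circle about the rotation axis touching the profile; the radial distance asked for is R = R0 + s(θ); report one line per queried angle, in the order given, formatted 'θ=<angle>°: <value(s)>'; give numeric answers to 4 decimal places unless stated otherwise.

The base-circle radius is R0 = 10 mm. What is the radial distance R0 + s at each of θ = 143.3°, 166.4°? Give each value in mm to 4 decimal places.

segment 1 (0° to 103.2°, uniform, h = 22) is passed completely: s = 0.0000 + (22) = 22.0000
θ = 143.3° falls in segment 2 (103.2° to 191.9°, uniform, h = 21): β = 143.3 − 103.2 = 40.1°, B = 88.7°; Δs = 21·40.1/88.7 = 9.4938; s = 22.0000 + 9.4938 = 31.4938
θ = 166.4° falls in segment 2 (103.2° to 191.9°, uniform, h = 21): β = 166.4 − 103.2 = 63.2°, B = 88.7°; Δs = 21·63.2/88.7 = 14.9628; s = 22.0000 + 14.9628 = 36.9628
θ=143.3°: R = R0 + s = 10 + 31.4938 = 41.4938
θ=166.4°: R = R0 + s = 10 + 36.9628 = 46.9628

θ=143.3°: 41.4938
θ=166.4°: 46.9628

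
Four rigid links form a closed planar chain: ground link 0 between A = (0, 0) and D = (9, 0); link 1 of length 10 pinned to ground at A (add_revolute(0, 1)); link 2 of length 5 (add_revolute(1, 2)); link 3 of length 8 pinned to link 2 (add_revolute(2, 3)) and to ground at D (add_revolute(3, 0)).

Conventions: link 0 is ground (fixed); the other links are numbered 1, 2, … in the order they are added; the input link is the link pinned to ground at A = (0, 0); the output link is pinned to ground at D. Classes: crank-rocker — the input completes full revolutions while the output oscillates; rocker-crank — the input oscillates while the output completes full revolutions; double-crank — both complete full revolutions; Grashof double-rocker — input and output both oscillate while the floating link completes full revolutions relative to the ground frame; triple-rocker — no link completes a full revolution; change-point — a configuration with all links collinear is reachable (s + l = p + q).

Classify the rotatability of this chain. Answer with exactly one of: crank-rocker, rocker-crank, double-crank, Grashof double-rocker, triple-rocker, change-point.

lengths: ground=9, input=10, coupler=5, output=8
sorted: s=5 (shortest), l=10 (longest), p+q=17
s + l = 15 vs p + q = 17
s + l < p + q (Grashof) with shortest = coupler link → Grashof double-rocker

Grashof double-rocker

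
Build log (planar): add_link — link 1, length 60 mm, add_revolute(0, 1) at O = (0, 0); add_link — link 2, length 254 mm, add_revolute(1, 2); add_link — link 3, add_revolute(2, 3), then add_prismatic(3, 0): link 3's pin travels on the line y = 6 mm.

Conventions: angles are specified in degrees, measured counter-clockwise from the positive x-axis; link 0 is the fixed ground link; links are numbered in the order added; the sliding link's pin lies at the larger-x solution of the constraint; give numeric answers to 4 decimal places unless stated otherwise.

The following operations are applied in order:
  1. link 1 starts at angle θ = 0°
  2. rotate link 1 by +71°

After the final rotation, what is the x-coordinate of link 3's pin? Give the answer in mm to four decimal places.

geometry: r = 60 mm, L = 254 mm, e = 6 mm; θ starts at 0°
rotate link 1 by +71°: θ ← 0° +71° = 71°
crank pin P = (r cos θ, r sin θ) = (19.534089, 56.731115)
h = r sin θ − e = 56.731115 − 6 = 50.731115
x = r cos θ + √(L² − h²) = 19.534089 + 248.882209 = 268.416298

268.4163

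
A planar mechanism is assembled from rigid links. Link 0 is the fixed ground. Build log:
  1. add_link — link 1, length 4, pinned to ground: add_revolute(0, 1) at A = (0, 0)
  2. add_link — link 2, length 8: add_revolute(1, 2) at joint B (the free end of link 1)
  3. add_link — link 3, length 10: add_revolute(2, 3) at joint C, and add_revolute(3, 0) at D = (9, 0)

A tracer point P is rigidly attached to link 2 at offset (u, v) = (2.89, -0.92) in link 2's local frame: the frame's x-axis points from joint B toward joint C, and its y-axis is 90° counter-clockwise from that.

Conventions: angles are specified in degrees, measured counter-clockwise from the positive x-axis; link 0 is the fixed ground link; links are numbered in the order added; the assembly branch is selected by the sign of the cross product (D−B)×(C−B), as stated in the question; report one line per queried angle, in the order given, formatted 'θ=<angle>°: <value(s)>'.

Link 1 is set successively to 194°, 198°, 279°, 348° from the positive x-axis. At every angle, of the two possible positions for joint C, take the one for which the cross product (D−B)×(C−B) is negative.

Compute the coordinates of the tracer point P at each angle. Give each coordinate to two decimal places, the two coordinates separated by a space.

A=(0,0), D=(9.00,0)
θ=194°: B = A + 4.00·(cos194°, sin194°) = (-3.8812, -0.9677)
θ=194°: |BD| = 12.9175
θ=194°: circle(B,8.00) ∩ circle(D,10.00): a=5.0653, h=6.1922
θ=194°:   candidates: C₊=(0.7060,5.5865) cross=79.987; C₋=(1.6337,-6.7630) cross=-79.987
θ=194°:   branch - wants cross < 0 → take C=(1.6337,-6.7630) (cross=-79.987)
θ=194°: ex = (C−B)/|BC| = (0.6894,-0.7244); ey = (0.7244,0.6894)
θ=194°: P = B + 2.89·ex + -0.92·ey = (-2.5554,-3.6955)
θ=198°: B = A + 4.00·(cos198°, sin198°) = (-3.8042, -1.2361)
θ=198°: |BD| = 12.8638
θ=198°: circle(B,8.00) ∩ circle(D,10.00): a=5.0326, h=6.2188
θ=198°:   candidates: C₊=(0.6075,5.4375) cross=79.997; C₋=(1.8026,-6.9425) cross=-79.997
θ=198°:   branch - wants cross < 0 → take C=(1.8026,-6.9425) (cross=-79.997)
θ=198°: ex = (C−B)/|BC| = (0.7009,-0.7133); ey = (0.7133,0.7009)
θ=198°: P = B + 2.89·ex + -0.92·ey = (-2.4350,-3.9423)
θ=279°: B = A + 4.00·(cos279°, sin279°) = (0.6257, -3.9508)
θ=279°: |BD| = 9.2594
θ=279°: circle(B,8.00) ∩ circle(D,10.00): a=2.6857, h=7.5357
θ=279°:   candidates: C₊=(-0.1606,4.0105) cross=69.776; C₋=(6.2700,-9.6201) cross=-69.776
θ=279°:   branch - wants cross < 0 → take C=(6.2700,-9.6201) (cross=-69.776)
θ=279°: ex = (C−B)/|BC| = (0.7055,-0.7087); ey = (0.7087,0.7055)
θ=279°: P = B + 2.89·ex + -0.92·ey = (2.0128,-6.6479)
θ=348°: B = A + 4.00·(cos348°, sin348°) = (3.9126, -0.8316)
θ=348°: |BD| = 5.1549
θ=348°: circle(B,8.00) ∩ circle(D,10.00): a=-0.9143, h=7.9476
θ=348°:   candidates: C₊=(1.7281,6.8643) cross=40.969; C₋=(4.2924,-8.8226) cross=-40.969
θ=348°:   branch - wants cross < 0 → take C=(4.2924,-8.8226) (cross=-40.969)
θ=348°: ex = (C−B)/|BC| = (0.0475,-0.9989); ey = (0.9989,0.0475)
θ=348°: P = B + 2.89·ex + -0.92·ey = (3.1308,-3.7621)

θ=194°: -2.56 -3.70
θ=198°: -2.43 -3.94
θ=279°: 2.01 -6.65
θ=348°: 3.13 -3.76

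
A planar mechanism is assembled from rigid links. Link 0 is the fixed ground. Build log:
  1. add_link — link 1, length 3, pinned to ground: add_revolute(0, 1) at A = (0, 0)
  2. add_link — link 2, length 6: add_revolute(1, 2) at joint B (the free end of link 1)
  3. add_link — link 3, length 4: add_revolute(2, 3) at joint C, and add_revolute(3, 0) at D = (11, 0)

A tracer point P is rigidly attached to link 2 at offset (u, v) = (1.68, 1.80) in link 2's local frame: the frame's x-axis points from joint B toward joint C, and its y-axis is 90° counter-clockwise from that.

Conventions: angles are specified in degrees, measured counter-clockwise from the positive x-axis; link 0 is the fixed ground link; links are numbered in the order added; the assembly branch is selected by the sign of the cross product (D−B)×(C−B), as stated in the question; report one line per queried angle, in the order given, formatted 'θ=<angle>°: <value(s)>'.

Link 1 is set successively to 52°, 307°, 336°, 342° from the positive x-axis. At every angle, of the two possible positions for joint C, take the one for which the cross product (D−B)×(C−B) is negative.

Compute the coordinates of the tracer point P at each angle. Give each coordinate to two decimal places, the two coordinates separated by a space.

A=(0,0), D=(11.00,0)
θ=52°: B = A + 3.00·(cos52°, sin52°) = (1.8470, 2.3640)
θ=52°: |BD| = 9.4534
θ=52°: circle(B,6.00) ∩ circle(D,4.00): a=5.7845, h=1.5936
θ=52°:   candidates: C₊=(7.8462,2.4604) cross=15.064; C₋=(7.0492,-0.6254) cross=-15.064
θ=52°:   branch - wants cross < 0 → take C=(7.0492,-0.6254) (cross=-15.064)
θ=52°: ex = (C−B)/|BC| = (0.8670,-0.4982); ey = (0.4982,0.8670)
θ=52°: P = B + 1.68·ex + 1.80·ey = (4.2004,3.0876)
θ=307°: B = A + 3.00·(cos307°, sin307°) = (1.8054, -2.3959)
θ=307°: |BD| = 9.5016
θ=307°: circle(B,6.00) ∩ circle(D,4.00): a=5.8033, h=1.5239
θ=307°:   candidates: C₊=(7.0369,0.5421) cross=14.480; C₋=(7.8054,-2.4072) cross=-14.480
θ=307°:   branch - wants cross < 0 → take C=(7.8054,-2.4072) (cross=-14.480)
θ=307°: ex = (C−B)/|BC| = (1.0000,-0.0019); ey = (0.0019,1.0000)
θ=307°: P = B + 1.68·ex + 1.80·ey = (3.4888,-0.5991)
θ=336°: B = A + 3.00·(cos336°, sin336°) = (2.7406, -1.2202)
θ=336°: |BD| = 8.3490
θ=336°: circle(B,6.00) ∩ circle(D,4.00): a=5.3723, h=2.6719
θ=336°:   candidates: C₊=(7.6647,2.2081) cross=22.307; C₋=(8.4457,-3.0782) cross=-22.307
θ=336°:   branch - wants cross < 0 → take C=(8.4457,-3.0782) (cross=-22.307)
θ=336°: ex = (C−B)/|BC| = (0.9508,-0.3097); ey = (0.3097,0.9508)
θ=336°: P = B + 1.68·ex + 1.80·ey = (4.8955,-0.0289)
θ=342°: B = A + 3.00·(cos342°, sin342°) = (2.8532, -0.9271)
θ=342°: |BD| = 8.1994
θ=342°: circle(B,6.00) ∩ circle(D,4.00): a=5.3193, h=2.7758
θ=342°:   candidates: C₊=(7.8245,2.4324) cross=22.760; C₋=(8.4522,-3.0836) cross=-22.760
θ=342°:   branch - wants cross < 0 → take C=(8.4522,-3.0836) (cross=-22.760)
θ=342°: ex = (C−B)/|BC| = (0.9332,-0.3594); ey = (0.3594,0.9332)
θ=342°: P = B + 1.68·ex + 1.80·ey = (5.0679,0.1488)

θ=52°: 4.20 3.09
θ=307°: 3.49 -0.60
θ=336°: 4.90 -0.03
θ=342°: 5.07 0.15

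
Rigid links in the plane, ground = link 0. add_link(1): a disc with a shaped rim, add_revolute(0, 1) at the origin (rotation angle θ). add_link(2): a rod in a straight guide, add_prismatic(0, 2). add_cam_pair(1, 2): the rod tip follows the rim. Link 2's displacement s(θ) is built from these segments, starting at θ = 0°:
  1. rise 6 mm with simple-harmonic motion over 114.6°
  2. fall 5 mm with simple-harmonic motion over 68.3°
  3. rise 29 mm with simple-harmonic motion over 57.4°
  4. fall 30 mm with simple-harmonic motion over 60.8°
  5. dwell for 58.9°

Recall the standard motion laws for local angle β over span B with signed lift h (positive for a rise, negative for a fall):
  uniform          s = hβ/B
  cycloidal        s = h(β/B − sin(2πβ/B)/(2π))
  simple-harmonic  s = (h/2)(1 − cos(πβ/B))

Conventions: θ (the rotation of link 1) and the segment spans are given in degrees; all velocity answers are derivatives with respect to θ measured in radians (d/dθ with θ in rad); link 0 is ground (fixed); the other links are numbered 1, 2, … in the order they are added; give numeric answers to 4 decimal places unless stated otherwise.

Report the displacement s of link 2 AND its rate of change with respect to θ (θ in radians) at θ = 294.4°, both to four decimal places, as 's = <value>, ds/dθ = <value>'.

segment 1 (0° to 114.6°, simple-harmonic, h = 6) is passed completely: s = 0.0000 + (6) = 6.0000
segment 2 (114.6° to 182.9°, simple-harmonic, h = -5) is passed completely: s = 6.0000 + (-5) = 1.0000
segment 3 (182.9° to 240.3°, simple-harmonic, h = 29) is passed completely: s = 1.0000 + (29) = 30.0000
θ = 294.4° falls in segment 4 (240.3° to 301.1°, simple-harmonic, h = -30): β = 294.4 − 240.3 = 54.1°, B = 60.8°; Δs = -30/2·(1 − cos(π·0.8898)) = -29.1101; s = 30.0000 − 29.1101 = 0.8899
velocity in seg [240.3°–301.1°] (simple-harmonic), θ in radians: β = 54.1° = 0.9442 rad, B = 60.8° = 1.0612 rad; ds/dθ = (πh/(2B)) sin(πβ/B) = (π·(-30)/(2·1.0612)) sin(π·0.8898) = -15.068542 mm/rad

s = 0.8899, ds/dθ = -15.0685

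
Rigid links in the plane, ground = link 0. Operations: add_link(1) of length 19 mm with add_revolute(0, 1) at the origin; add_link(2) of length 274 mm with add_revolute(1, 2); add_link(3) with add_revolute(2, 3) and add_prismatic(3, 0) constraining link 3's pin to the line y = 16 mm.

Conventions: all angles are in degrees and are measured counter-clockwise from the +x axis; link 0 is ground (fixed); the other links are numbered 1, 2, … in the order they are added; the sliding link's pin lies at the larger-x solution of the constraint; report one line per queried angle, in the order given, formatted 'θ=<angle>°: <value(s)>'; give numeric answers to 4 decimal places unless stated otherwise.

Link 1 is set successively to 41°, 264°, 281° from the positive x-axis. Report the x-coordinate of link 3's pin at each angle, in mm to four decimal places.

geometry: r = 19 mm, L = 274 mm, e = 16 mm
θ=41°: crank pin P = (r cos θ, r sin θ) = (14.339482, 12.465122)
θ=41°: h = r sin θ − e = 12.465122 − 16 = -3.534878
θ=41°: x = r cos θ + √(L² − h²) = 14.339482 + 273.977197 = 288.316679
θ=264°: crank pin P = (r cos θ, r sin θ) = (-1.986041, -18.895916)
θ=264°: h = r sin θ − e = -18.895916 − 16 = -34.895916
θ=264°: x = r cos θ + √(L² − h²) = -1.986041 + 271.768790 = 269.782749
θ=281°: crank pin P = (r cos θ, r sin θ) = (3.625371, -18.650916)
θ=281°: h = r sin θ − e = -18.650916 − 16 = -34.650916
θ=281°: x = r cos θ + √(L² − h²) = 3.625371 + 271.800136 = 275.425507

θ=41°: 288.3167
θ=264°: 269.7827
θ=281°: 275.4255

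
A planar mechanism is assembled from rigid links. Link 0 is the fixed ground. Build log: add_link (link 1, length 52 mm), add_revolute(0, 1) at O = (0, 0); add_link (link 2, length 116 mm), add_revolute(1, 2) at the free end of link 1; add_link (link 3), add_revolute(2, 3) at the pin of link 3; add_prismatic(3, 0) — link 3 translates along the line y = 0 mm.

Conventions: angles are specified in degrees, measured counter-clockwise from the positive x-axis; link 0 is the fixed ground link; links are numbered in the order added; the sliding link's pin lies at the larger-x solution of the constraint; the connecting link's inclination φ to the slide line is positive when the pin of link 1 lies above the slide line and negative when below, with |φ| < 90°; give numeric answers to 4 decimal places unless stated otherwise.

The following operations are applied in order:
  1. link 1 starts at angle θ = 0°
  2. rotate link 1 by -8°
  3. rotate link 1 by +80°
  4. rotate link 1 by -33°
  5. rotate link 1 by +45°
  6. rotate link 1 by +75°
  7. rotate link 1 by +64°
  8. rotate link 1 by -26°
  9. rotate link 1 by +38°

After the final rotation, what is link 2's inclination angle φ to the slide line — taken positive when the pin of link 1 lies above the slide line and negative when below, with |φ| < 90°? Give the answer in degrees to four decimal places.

geometry: r = 52 mm, L = 116 mm, e = 0 mm; θ starts at 0°
rotate link 1 by -8°: θ ← 0° -8° = -8°
rotate link 1 by +80°: θ ← -8° +80° = 72°
rotate link 1 by -33°: θ ← 72° -33° = 39°
rotate link 1 by +45°: θ ← 39° +45° = 84°
rotate link 1 by +75°: θ ← 84° +75° = 159°
rotate link 1 by +64°: θ ← 159° +64° = 223°
rotate link 1 by -26°: θ ← 223° -26° = 197°
rotate link 1 by +38°: θ ← 197° +38° = 235°
h = r sin θ − e = -42.595906 − 0 = -42.595906
sin φ = h / L = -42.595906 / 116 = -0.36720609
φ = arcsin(-0.36720609) = -21.543412°

-21.5434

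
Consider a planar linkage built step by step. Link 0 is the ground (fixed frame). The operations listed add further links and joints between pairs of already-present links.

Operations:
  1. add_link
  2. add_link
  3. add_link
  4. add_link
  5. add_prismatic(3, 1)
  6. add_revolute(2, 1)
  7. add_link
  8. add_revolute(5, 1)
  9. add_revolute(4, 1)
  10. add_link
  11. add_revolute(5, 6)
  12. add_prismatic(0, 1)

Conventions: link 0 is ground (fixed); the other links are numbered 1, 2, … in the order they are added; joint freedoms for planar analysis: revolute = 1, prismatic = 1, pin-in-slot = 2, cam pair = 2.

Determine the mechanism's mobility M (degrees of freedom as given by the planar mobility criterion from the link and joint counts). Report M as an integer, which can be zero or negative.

(L,J1,J2)=(1,0,0); link0 fixed
link1: (2,0,0)
link2: (3,0,0)
link3: (4,0,0)
link4: (5,0,0)
P 3-1 [J1]: (5,1,0)
R 2-1 [J1]: (5,2,0)
link5: (6,2,0)
R 5-1 [J1]: (6,3,0)
R 4-1 [J1]: (6,4,0)
link6: (7,4,0)
R 5-6 [J1]: (7,5,0)
P 0-1 [J1]: (7,6,0)
Grübler: 3·6 − 2·6 − 0 = 6

M = 6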